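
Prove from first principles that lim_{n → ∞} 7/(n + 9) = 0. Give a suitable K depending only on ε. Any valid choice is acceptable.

K = 7/ε

Let ε > 0 be given. For n ≥ 1, |7/(n + 9) − 0| = 7/(n + 9) ≤ 7/n.
We need 7/n < ε, i.e. n > 7/ε.
Take K = 7/ε. If n > K then |7/(n + 9)| ≤ 7/n < ε.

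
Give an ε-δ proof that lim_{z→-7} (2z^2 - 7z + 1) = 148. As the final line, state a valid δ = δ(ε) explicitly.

Suppose ε > 0. We want δ > 0 such that 0 < |z + 7| < δ implies |(2z^2 - 7z + 1) − 148| < ε.
(2z^2 - 7z + 1) − 148 = 2z^2 - 7z - 147 = (z + 7)(2z - 21).
So |(2z^2 - 7z + 1) − 148| = |z + 7|·|2z - 21|.
Require δ ≤ 1. Then |z + 7| < 1 gives |z| < 8, and by the triangle inequality |2z - 21| ≤ 2·8 + 21 = 37.
Hence |(2z^2 - 7z + 1) − 148| ≤ 37|z + 7| < ε provided |z + 7| < ε/37.
Choosing δ = min(1, ε/37) ensures both conditions, hence |(2z^2 - 7z + 1) − 148| < ε.

δ = min(1, ε/37)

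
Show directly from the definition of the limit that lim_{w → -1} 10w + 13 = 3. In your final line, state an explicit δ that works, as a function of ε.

δ = ε/10

Fix ε > 0. We need δ > 0 so that 0 < |w + 1| < δ implies |(10w + 13) − 3| < ε.
Since (10w + 13) − 3 = 10(w + 1), we have |(10w + 13) − 3| = 10|w + 1|.
Thus it suffices that |w + 1| < ε/10.
Take δ = ε/10. If 0 < |w + 1| < δ then |(10w + 13) − 3| = 10|w + 1| < 10·(ε/10) = ε.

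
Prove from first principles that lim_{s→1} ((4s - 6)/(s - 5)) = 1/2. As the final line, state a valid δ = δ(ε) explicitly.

Let ε > 0 be given. We want δ > 0 with 0 < |s − 1| < δ ⇒ |(4s - 6)/(s - 5) − (1/2)| < ε.
Combining over a common denominator, (4s - 6)/(s - 5) − (1/2) = [(4s - 6)·(-4) − (-2)·(s - 5)] / [(-4)·(s - 5)] = -14(s − 1) / ((-4)(s - 5)).
So |(4s - 6)/(s - 5) − (1/2)| = 14|s − 1| / (4·|s − 5|).
Restrict δ ≤ 2. Then |s − 1| < 2 gives |s − 5| = |(s − 1) + (-4)| ≥ 4 − 2 = 2.
Hence |(4s - 6)/(s - 5) − (1/2)| < 14|s − 1|/(4·2) = (7/4)|s − 1|, which is < ε once |s − 1| < (4/7)ε.
Take δ = min(2, (4/7)ε). Then 0 < |s − 1| < δ forces both bounds, so |(4s - 6)/(s - 5) − (1/2)| < ε.

δ = min(2, (4/7)ε)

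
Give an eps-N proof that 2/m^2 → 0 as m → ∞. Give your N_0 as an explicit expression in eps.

Suppose eps > 0. For m ≥ 1, |2/m^2 − 0| = 2/m^2.
2/m^2 < eps ⇔ m^2 > 2/eps ⇔ m > (2/eps)^{1/2}.
Take N_0 = (2/eps)^{1/2}. Then m > N_0 implies 2/m^2 < eps.

N_0 = (2/eps)^{1/2}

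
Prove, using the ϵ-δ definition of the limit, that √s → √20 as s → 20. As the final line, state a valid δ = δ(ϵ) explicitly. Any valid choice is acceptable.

δ = min(20, √20·ϵ)

Let ϵ > 0 be given. We want δ > 0 such that 0 < |s − 20| < δ implies |√s − √20| < ϵ.
Rationalise: √s − √20 = (s − 20)/(√s + √20), so |√s − √20| = |s − 20|/(√s + √20).
Restrict δ ≤ 20 so that |s − 20| < 20 forces s > 0, and then √s + √20 > √20.
Hence |√s − √20| < |s − 20|/√20, which is < ϵ once |s − 20| < √20·ϵ.
Take δ = min(20, √20·ϵ). If 0 < |s − 20| < δ then s > 0 and |√s − √20| < |s − 20|/√20 < ϵ.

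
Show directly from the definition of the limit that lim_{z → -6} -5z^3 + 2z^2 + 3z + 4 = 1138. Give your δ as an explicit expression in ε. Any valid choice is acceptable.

Let ε > 0 be given. We want δ > 0 such that 0 < |z + 6| < δ implies |(-5z^3 + 2z^2 + 3z + 4) − 1138| < ε.
(-5z^3 + 2z^2 + 3z + 4) − 1138 = -5z^3 + 2z^2 + 3z - 1134 = (z + 6)(-5z^2 + 32z - 189).
So |(-5z^3 + 2z^2 + 3z + 4) − 1138| = |z + 6|·|-5z^2 + 32z - 189|.
Assume first that |z + 6| < 1, so |z| < 7. Then |-5z^2 + 32z - 189| ≤ 5·7^2 + 32·7 + 189 = 658.
Hence |(-5z^3 + 2z^2 + 3z + 4) − 1138| ≤ 658|z + 6| < ε provided |z + 6| < ε/658.
Take δ = min(1, ε/658). Then 0 < |z + 6| < δ gives both |z + 6| < 1 and |z + 6| < ε/658, so |(-5z^3 + 2z^2 + 3z + 4) − 1138| < ε.

δ = min(1, ε/658)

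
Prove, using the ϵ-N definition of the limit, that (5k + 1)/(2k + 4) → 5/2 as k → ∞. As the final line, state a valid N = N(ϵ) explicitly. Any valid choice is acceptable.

N = (9/2)/ϵ

Let ϵ > 0 be given. For k ≥ 1, |(5k + 1)/(2k + 4) − (5/2)| = |-18|/(2(2k + 4)) = 18/(2(2k + 4)).
Since 2k + 4 ≥ 2k for k ≥ 1, this is ≤ 18/(2·2k) = (9/2)/k.
So |(5k + 1)/(2k + 4) − (5/2)| < ϵ whenever k > (9/2)/ϵ.
Take N = (9/2)/ϵ. If k > N then |(5k + 1)/(2k + 4) − (5/2)| ≤ (9/2)/k < ϵ.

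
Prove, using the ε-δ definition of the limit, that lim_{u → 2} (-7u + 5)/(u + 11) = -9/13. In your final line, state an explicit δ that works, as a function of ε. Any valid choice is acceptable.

Let ε > 0. We want δ > 0 with 0 < |u − 2| < δ ⇒ |(-7u + 5)/(u + 11) + 9/13| < ε.
Combining over a common denominator, (-7u + 5)/(u + 11) + 9/13 = [(-7u + 5)·13 − (-9)·(u + 11)] / [13·(u + 11)] = -82(u − 2) / (13(u + 11)).
So |(-7u + 5)/(u + 11) + 9/13| = 82|u − 2| / (13·|u + 11|).
Require δ ≤ 13/2, so |u + 11| ≥ |13| − |u − 2| > 13 − 13/2 = 13/2.
Hence |(-7u + 5)/(u + 11) + 9/13| < 82|u − 2|/(13·(13/2)) = (164/169)|u − 2|, which is < ε once |u − 2| < (169/164)ε.
Take δ = min(13/2, (169/164)ε). Then 0 < |u − 2| < δ forces both bounds, so |(-7u + 5)/(u + 11) + 9/13| < ε.

δ = min(13/2, (169/164)ε)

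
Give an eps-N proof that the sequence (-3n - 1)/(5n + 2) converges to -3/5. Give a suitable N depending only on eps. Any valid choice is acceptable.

N = (1/25)/eps

Let eps > 0 be given. For n ≥ 1, |(-3n - 1)/(5n + 2) + 3/5| = |1|/(5(5n + 2)) = 1/(5(5n + 2)).
Since 5n + 2 ≥ 5n for n ≥ 1, this is ≤ 1/(5·5n) = (1/25)/n.
So |(-3n - 1)/(5n + 2) + 3/5| < eps whenever n > (1/25)/eps.
Take N = (1/25)/eps. If n > N then |(-3n - 1)/(5n + 2) + 3/5| ≤ (1/25)/n < eps.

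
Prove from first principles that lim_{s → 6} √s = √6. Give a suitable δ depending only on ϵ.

δ = min(6, √6·ϵ)

Suppose ϵ > 0. We want δ > 0 such that 0 < |s − 6| < δ implies |√s − √6| < ϵ.
Rationalise: √s − √6 = (s − 6)/(√s + √6), so |√s − √6| = |s − 6|/(√s + √6).
Restrict δ ≤ 6 so that |s − 6| < 6 forces s > 0, and then √s + √6 > √6.
Hence |√s − √6| < |s − 6|/√6, which is < ϵ once |s − 6| < √6·ϵ.
Take δ = min(6, √6·ϵ). If 0 < |s − 6| < δ then s > 0 and |√s − √6| < |s − 6|/√6 < ϵ.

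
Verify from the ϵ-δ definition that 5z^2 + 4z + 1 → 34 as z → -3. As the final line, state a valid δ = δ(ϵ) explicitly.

Let ϵ > 0 be given. We want δ > 0 such that 0 < |z + 3| < δ implies |(5z^2 + 4z + 1) − 34| < ϵ.
(5z^2 + 4z + 1) − 34 = 5z^2 + 4z - 33 = (z + 3)(5z - 11).
So |(5z^2 + 4z + 1) − 34| = |z + 3|·|5z - 11|.
Require δ ≤ 1. Then |z + 3| < 1 gives |z| < 4, and by the triangle inequality |5z - 11| ≤ 5·4 + 11 = 31.
Hence |(5z^2 + 4z + 1) − 34| ≤ 31|z + 3| < ϵ provided |z + 3| < ϵ/31.
Take δ = min(1, ϵ/31). Then 0 < |z + 3| < δ gives both |z + 3| < 1 and |z + 3| < ϵ/31, so |(5z^2 + 4z + 1) − 34| < ϵ.

δ = min(1, ϵ/31)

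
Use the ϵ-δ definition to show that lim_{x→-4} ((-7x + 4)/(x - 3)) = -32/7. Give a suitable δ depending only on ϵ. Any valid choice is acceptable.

δ = min(7/2, (49/34)ϵ)

Let ϵ > 0. We want δ > 0 with 0 < |x + 4| < δ ⇒ |(-7x + 4)/(x - 3) + 32/7| < ϵ.
Combining over a common denominator, (-7x + 4)/(x - 3) + 32/7 = [(-7x + 4)·(-7) − 32·(x - 3)] / [(-7)·(x - 3)] = 17(x + 4) / ((-7)(x - 3)).
So |(-7x + 4)/(x - 3) + 32/7| = 17|x + 4| / (7·|x − 3|).
Restrict δ ≤ 7/2. Then |x + 4| < 7/2 gives |x − 3| = |(x + 4) + (-7)| ≥ 7 − 7/2 = 7/2.
Hence |(-7x + 4)/(x - 3) + 32/7| < 17|x + 4|/(7·(7/2)) = (34/49)|x + 4|, which is < ϵ once |x + 4| < (49/34)ϵ.
Take δ = min(7/2, (49/34)ϵ). Then 0 < |x + 4| < δ forces both bounds, so |(-7x + 4)/(x - 3) + 32/7| < ϵ.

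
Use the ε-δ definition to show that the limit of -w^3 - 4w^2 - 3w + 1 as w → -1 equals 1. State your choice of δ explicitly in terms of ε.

δ = min(1, ε/10)

Suppose ε > 0. We want δ > 0 such that 0 < |w + 1| < δ implies |(-w^3 - 4w^2 - 3w + 1) − 1| < ε.
(-w^3 - 4w^2 - 3w + 1) − 1 = -w^3 - 4w^2 - 3w = (w + 1)(-w^2 - 3w).
So |(-w^3 - 4w^2 - 3w + 1) − 1| = |w + 1|·|-w^2 - 3w|.
Require δ ≤ 1. Then |w + 1| < 1 gives |w| < 2, and by the triangle inequality |-w^2 - 3w| ≤ 2^2 + 3·2 = 10.
Hence |(-w^3 - 4w^2 - 3w + 1) − 1| ≤ 10|w + 1| < ε provided |w + 1| < ε/10.
Choosing δ = min(1, ε/10) ensures both conditions, hence |(-w^3 - 4w^2 - 3w + 1) − 1| < ε.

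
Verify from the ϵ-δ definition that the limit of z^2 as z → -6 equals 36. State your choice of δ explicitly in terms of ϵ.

Fix ϵ > 0. We seek δ > 0 with 0 < |z + 6| < δ ⇒ |z^2 − 36| < ϵ.
Factor: z^2 − 36 = (z + 6)(z - 6), so |z^2 − 36| = |z + 6|·|z - 6|.
Impose δ ≤ 1 so that |z| < 7; then |z - 6| ≤ 13.
Hence |z^2 − 36| ≤ 13|z + 6|, which is < ϵ once |z + 6| < ϵ/13.
Take δ = min(1, ϵ/13). If 0 < |z + 6| < δ then both bounds hold and |z^2 − 36| ≤ 13|z + 6| < 13·(ϵ/13) = ϵ.

δ = min(1, ϵ/13)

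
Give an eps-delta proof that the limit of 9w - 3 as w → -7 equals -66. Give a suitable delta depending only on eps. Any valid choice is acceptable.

delta = eps/9

Let eps > 0. We need delta > 0 so that 0 < |w + 7| < delta implies |(9w - 3) + 66| < eps.
Since (9w - 3) + 66 = 9(w + 7), we have |(9w - 3) + 66| = 9|w + 7|.
So 9|w + 7| < eps exactly when |w + 7| < eps/9.
Choosing delta = eps/9 gives |(9w - 3) + 66| = 9|w + 7| < eps whenever |w + 7| < delta.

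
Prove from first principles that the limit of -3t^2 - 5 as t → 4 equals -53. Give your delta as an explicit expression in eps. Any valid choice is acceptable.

Suppose eps > 0. We want delta > 0 such that 0 < |t − 4| < delta implies |(-3t^2 - 5) + 53| < eps.
(-3t^2 - 5) + 53 = -3t^2 + 48 = (t − 4)(-3t - 12).
So |(-3t^2 - 5) + 53| = |t − 4|·|-3t - 12|.
Assume first that |t − 4| < 1, so |t| < 5. Then |-3t - 12| ≤ 3·5 + 12 = 27.
Hence |(-3t^2 - 5) + 53| ≤ 27|t − 4| < eps provided |t − 4| < eps/27.
Choosing delta = min(1, eps/27) ensures both conditions, hence |(-3t^2 - 5) + 53| < eps.

delta = min(1, eps/27)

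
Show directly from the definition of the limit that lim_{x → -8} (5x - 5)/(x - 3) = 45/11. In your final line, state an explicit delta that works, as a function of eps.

delta = min(11/2, (121/20)eps)

Fix eps > 0. We want delta > 0 with 0 < |x + 8| < delta ⇒ |(5x - 5)/(x - 3) − (45/11)| < eps.
Combining over a common denominator, (5x - 5)/(x - 3) − (45/11) = [(5x - 5)·(-11) − (-45)·(x - 3)] / [(-11)·(x - 3)] = -10(x + 8) / ((-11)(x - 3)).
So |(5x - 5)/(x - 3) − (45/11)| = 10|x + 8| / (11·|x − 3|).
Require delta ≤ 11/2, so |x − 3| ≥ |-11| − |x + 8| > 11 − 11/2 = 11/2.
Hence |(5x - 5)/(x - 3) − (45/11)| < 10|x + 8|/(11·(11/2)) = (20/121)|x + 8|, which is < eps once |x + 8| < (121/20)eps.
Take delta = min(11/2, (121/20)eps). Then 0 < |x + 8| < delta forces both bounds, so |(5x - 5)/(x - 3) − (45/11)| < eps.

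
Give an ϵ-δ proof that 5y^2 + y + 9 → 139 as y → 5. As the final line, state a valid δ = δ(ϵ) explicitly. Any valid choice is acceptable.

Suppose ϵ > 0. We want δ > 0 such that 0 < |y − 5| < δ implies |(5y^2 + y + 9) − 139| < ϵ.
(5y^2 + y + 9) − 139 = 5y^2 + y - 130 = (y − 5)(5y + 26).
So |(5y^2 + y + 9) − 139| = |y − 5|·|5y + 26|.
Assume first that |y − 5| < 1, so |y| < 6. Then |5y + 26| ≤ 5·6 + 26 = 56.
Hence |(5y^2 + y + 9) − 139| ≤ 56|y − 5| < ϵ provided |y − 5| < ϵ/56.
Take δ = min(1, ϵ/56). Then 0 < |y − 5| < δ gives both |y − 5| < 1 and |y − 5| < ϵ/56, so |(5y^2 + y + 9) − 139| < ϵ.

δ = min(1, ϵ/56)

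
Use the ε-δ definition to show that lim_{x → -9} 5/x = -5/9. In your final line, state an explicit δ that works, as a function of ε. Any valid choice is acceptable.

δ = min(9/2, (81/10)ε)

Let ε > 0 be given. We seek δ > 0 such that 0 < |x + 9| < δ implies |5/x + 5/9| < ε.
|5/x + 5/9| = 5·|-9 − x|/(9·|x|) = 5|x + 9|/(9|x|).
Require δ ≤ 9/2 so that |x| > 9 − 9/2 = 9/2, hence 9|x| > 81/2.
Then |5/x + 5/9| < 5|x + 9|/(81/2), which is < ε when |x + 9| < (81/10)ε.
Take δ = min(9/2, (81/10)ε). Then 0 < |x + 9| < δ gives both |x + 9| < 9/2 and |x + 9| < (81/10)ε, so |5/x + 5/9| < ε.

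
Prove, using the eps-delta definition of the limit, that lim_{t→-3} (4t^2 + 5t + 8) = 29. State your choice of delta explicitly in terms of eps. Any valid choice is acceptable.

delta = min(1, eps/23)

Fix eps > 0. We want delta > 0 such that 0 < |t + 3| < delta implies |(4t^2 + 5t + 8) − 29| < eps.
(4t^2 + 5t + 8) − 29 = 4t^2 + 5t - 21 = (t + 3)(4t - 7).
So |(4t^2 + 5t + 8) − 29| = |t + 3|·|4t - 7|.
Require delta ≤ 1. Then |t + 3| < 1 gives |t| < 4, and by the triangle inequality |4t - 7| ≤ 4·4 + 7 = 23.
Hence |(4t^2 + 5t + 8) − 29| ≤ 23|t + 3| < eps provided |t + 3| < eps/23.
Choosing delta = min(1, eps/23) ensures both conditions, hence |(4t^2 + 5t + 8) − 29| < eps.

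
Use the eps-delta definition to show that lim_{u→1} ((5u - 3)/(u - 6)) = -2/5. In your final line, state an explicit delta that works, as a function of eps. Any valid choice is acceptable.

delta = min(5/2, (25/54)eps)

Fix eps > 0. We want delta > 0 with 0 < |u − 1| < delta ⇒ |(5u - 3)/(u - 6) + 2/5| < eps.
Combining over a common denominator, (5u - 3)/(u - 6) + 2/5 = [(5u - 3)·(-5) − 2·(u - 6)] / [(-5)·(u - 6)] = -27(u − 1) / ((-5)(u - 6)).
So |(5u - 3)/(u - 6) + 2/5| = 27|u − 1| / (5·|u − 6|).
Require delta ≤ 5/2, so |u − 6| ≥ |-5| − |u − 1| > 5 − 5/2 = 5/2.
Hence |(5u - 3)/(u - 6) + 2/5| < 27|u − 1|/(5·(5/2)) = (54/25)|u − 1|, which is < eps once |u − 1| < (25/54)eps.
Take delta = min(5/2, (25/54)eps). Then 0 < |u − 1| < delta forces both bounds, so |(5u - 3)/(u - 6) + 2/5| < eps.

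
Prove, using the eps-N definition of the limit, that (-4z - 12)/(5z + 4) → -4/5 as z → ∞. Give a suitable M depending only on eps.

Let eps > 0 be given. We seek M > 0 such that z > M implies |(-4z - 12)/(5z + 4) + 4/5| < eps.
(-4z - 12)/(5z + 4) + 4/5 = (5(-4z - 12) − (-4)(5z + 4)) / (5(5z + 4)) = -44/(5(5z + 4)).
For z > 0 we have 5z + 4 > 5z, so |(-4z - 12)/(5z + 4) + 4/5| = 44/(5(5z + 4)) < 44/(5·5z) = (44/25)/z.
Thus |(-4z - 12)/(5z + 4) + 4/5| < eps whenever z > (44/25)/eps.
Take M = (44/25)/eps. If z > M then |(-4z - 12)/(5z + 4) + 4/5| < (44/25)/z < eps.

M = (44/25)/eps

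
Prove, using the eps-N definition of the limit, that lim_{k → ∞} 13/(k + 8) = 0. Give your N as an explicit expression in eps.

N = 13/eps

Let eps > 0. For k ≥ 1, |13/(k + 8) − 0| = 13/(k + 8) ≤ 13/k.
We need 13/k < eps, i.e. k > 13/eps.
Take N = 13/eps. If k > N then |13/(k + 8)| ≤ 13/k < eps.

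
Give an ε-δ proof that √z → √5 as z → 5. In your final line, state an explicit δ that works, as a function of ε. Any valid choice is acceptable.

Let ε > 0. We want δ > 0 such that 0 < |z − 5| < δ implies |√z − √5| < ε.
Multiplying by the conjugate, |√z − √5| = |z − 5|/(√z + √5).
Restrict δ ≤ 5 so that |z − 5| < 5 forces z > 0, and then √z + √5 > √5.
Hence |√z − √5| < |z − 5|/√5, which is < ε once |z − 5| < √5·ε.
Take δ = min(5, √5·ε). If 0 < |z − 5| < δ then z > 0 and |√z − √5| < |z − 5|/√5 < ε.

δ = min(5, √5·ε)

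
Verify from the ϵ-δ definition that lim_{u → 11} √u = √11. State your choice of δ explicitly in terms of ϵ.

δ = min(11, √11·ϵ)

Fix ϵ > 0. We want δ > 0 such that 0 < |u − 11| < δ implies |√u − √11| < ϵ.
Multiplying by the conjugate, |√u − √11| = |u − 11|/(√u + √11).
Restrict δ ≤ 11 so that |u − 11| < 11 forces u > 0, and then √u + √11 > √11.
Hence |√u − √11| < |u − 11|/√11, which is < ϵ once |u − 11| < √11·ϵ.
Take δ = min(11, √11·ϵ). If 0 < |u − 11| < δ then u > 0 and |√u − √11| < |u − 11|/√11 < ϵ.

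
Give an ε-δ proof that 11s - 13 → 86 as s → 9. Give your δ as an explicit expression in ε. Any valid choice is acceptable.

δ = ε/11

Let ε > 0 be given. We need δ > 0 so that 0 < |s − 9| < δ implies |(11s - 13) − 86| < ε.
|(11s - 13) − 86| = |11s - 99| = 11|s − 9|.
So 11|s − 9| < ε exactly when |s − 9| < ε/11.
Take δ = ε/11. If 0 < |s − 9| < δ then |(11s - 13) − 86| = 11|s − 9| < 11·(ε/11) = ε.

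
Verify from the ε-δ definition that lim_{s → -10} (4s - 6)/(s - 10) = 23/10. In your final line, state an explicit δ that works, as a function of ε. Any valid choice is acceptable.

Suppose ε > 0. We want δ > 0 with 0 < |s + 10| < δ ⇒ |(4s - 6)/(s - 10) − (23/10)| < ε.
Combining over a common denominator, (4s - 6)/(s - 10) − (23/10) = [(4s - 6)·(-20) − (-46)·(s - 10)] / [(-20)·(s - 10)] = -34(s + 10) / ((-20)(s - 10)).
So |(4s - 6)/(s - 10) − (23/10)| = 34|s + 10| / (20·|s − 10|).
Require δ ≤ 10, so |s − 10| ≥ |-20| − |s + 10| > 20 − 10 = 10.
Hence |(4s - 6)/(s - 10) − (23/10)| < 34|s + 10|/(20·10) = (17/100)|s + 10|, which is < ε once |s + 10| < (100/17)ε.
Take δ = min(10, (100/17)ε). Then 0 < |s + 10| < δ forces both bounds, so |(4s - 6)/(s - 10) − (23/10)| < ε.

δ = min(10, (100/17)ε)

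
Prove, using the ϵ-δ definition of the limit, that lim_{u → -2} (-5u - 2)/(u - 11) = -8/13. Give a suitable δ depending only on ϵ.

Let ϵ > 0 be given. We want δ > 0 with 0 < |u + 2| < δ ⇒ |(-5u - 2)/(u - 11) + 8/13| < ϵ.
Combining over a common denominator, (-5u - 2)/(u - 11) + 8/13 = [(-5u - 2)·(-13) − 8·(u - 11)] / [(-13)·(u - 11)] = 57(u + 2) / ((-13)(u - 11)).
So |(-5u - 2)/(u - 11) + 8/13| = 57|u + 2| / (13·|u − 11|).
Require δ ≤ 13/2, so |u − 11| ≥ |-13| − |u + 2| > 13 − 13/2 = 13/2.
Hence |(-5u - 2)/(u - 11) + 8/13| < 57|u + 2|/(13·(13/2)) = (114/169)|u + 2|, which is < ϵ once |u + 2| < (169/114)ϵ.
Take δ = min(13/2, (169/114)ϵ). Then 0 < |u + 2| < δ forces both bounds, so |(-5u - 2)/(u - 11) + 8/13| < ϵ.

δ = min(13/2, (169/114)ϵ)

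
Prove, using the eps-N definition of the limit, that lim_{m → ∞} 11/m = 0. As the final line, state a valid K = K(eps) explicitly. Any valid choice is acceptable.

Fix eps > 0. For m ≥ 1, |11/m − 0| = 11/(m) ≤ 11/m.
We need 11/m < eps, i.e. m > 11/eps.
Take K = 11/eps. If m > K then |11/m| ≤ 11/m < eps.

K = 11/eps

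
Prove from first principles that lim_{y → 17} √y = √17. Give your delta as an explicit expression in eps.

Let eps > 0. We want delta > 0 such that 0 < |y − 17| < delta implies |√y − √17| < eps.
Multiplying by the conjugate, |√y − √17| = |y − 17|/(√y + √17).
Restrict delta ≤ 17 so that |y − 17| < 17 forces y > 0, and then √y + √17 > √17.
Hence |√y − √17| < |y − 17|/√17, which is < eps once |y − 17| < √17·eps.
Take delta = min(17, √17·eps). If 0 < |y − 17| < delta then y > 0 and |√y − √17| < |y − 17|/√17 < eps.

delta = min(17, √17·eps)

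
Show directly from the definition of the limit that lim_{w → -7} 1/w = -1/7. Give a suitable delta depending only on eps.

delta = min(7/2, (49/2)eps)

Let eps > 0. We seek delta > 0 such that 0 < |w + 7| < delta implies |1/w + 1/7| < eps.
|1/w + 1/7| = |-7 − w|/(7·|w|) = |w + 7|/(7|w|).
Restrict delta ≤ 7/2. Then |w + 7| < 7/2 gives |w| > 7/2, so 7|w| > 49/2.
Then |1/w + 1/7| < |w + 7|/(49/2), which is < eps when |w + 7| < (49/2)eps.
Take delta = min(7/2, (49/2)eps). Then 0 < |w + 7| < delta gives both |w + 7| < 7/2 and |w + 7| < (49/2)eps, so |1/w + 1/7| < eps.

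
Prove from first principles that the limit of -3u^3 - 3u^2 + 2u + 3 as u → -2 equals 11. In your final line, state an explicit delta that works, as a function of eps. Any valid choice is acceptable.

Let eps > 0. We want delta > 0 such that 0 < |u + 2| < delta implies |(-3u^3 - 3u^2 + 2u + 3) − 11| < eps.
(-3u^3 - 3u^2 + 2u + 3) − 11 = -3u^3 - 3u^2 + 2u - 8 = (u + 2)(-3u^2 + 3u - 4).
So |(-3u^3 - 3u^2 + 2u + 3) − 11| = |u + 2|·|-3u^2 + 3u - 4|.
Require delta ≤ 2. Then |u + 2| < 2 gives |u| < 4, and by the triangle inequality |-3u^2 + 3u - 4| ≤ 3·4^2 + 3·4 + 4 = 64.
Hence |(-3u^3 - 3u^2 + 2u + 3) − 11| ≤ 64|u + 2| < eps provided |u + 2| < eps/64.
Choosing delta = min(2, eps/64) ensures both conditions, hence |(-3u^3 - 3u^2 + 2u + 3) − 11| < eps.

delta = min(2, eps/64)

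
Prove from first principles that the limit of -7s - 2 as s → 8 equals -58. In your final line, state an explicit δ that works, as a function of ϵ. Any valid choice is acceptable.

δ = ϵ/7

Suppose ϵ > 0. We need δ > 0 so that 0 < |s − 8| < δ implies |(-7s - 2) + 58| < ϵ.
Since (-7s - 2) + 58 = -7(s − 8), we have |(-7s - 2) + 58| = 7|s − 8|.
So 7|s − 8| < ϵ exactly when |s − 8| < ϵ/7.
Take δ = ϵ/7. If 0 < |s − 8| < δ then |(-7s - 2) + 58| = 7|s − 8| < 7·(ϵ/7) = ϵ.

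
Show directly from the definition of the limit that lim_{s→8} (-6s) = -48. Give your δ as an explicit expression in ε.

Fix ε > 0. We need δ > 0 so that 0 < |s − 8| < δ implies |(-6s) + 48| < ε.
|(-6s) + 48| = |-6s + 48| = 6|s − 8|.
So 6|s − 8| < ε exactly when |s − 8| < ε/6.
Take δ = ε/6. If 0 < |s − 8| < δ then |(-6s) + 48| = 6|s − 8| < 6·(ε/6) = ε.

δ = ε/6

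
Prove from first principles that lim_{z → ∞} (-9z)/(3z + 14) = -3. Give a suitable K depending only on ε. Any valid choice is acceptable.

K = 14/ε

Let ε > 0 be given. We seek K > 0 such that z > K implies |(-9z)/(3z + 14) + 3| < ε.
(-9z)/(3z + 14) + 3 = (3(-9z) − (-9)(3z + 14)) / (3(3z + 14)) = 126/(3(3z + 14)).
For z > 0 we have 3z + 14 > 3z, so |(-9z)/(3z + 14) + 3| = 126/(3(3z + 14)) < 126/(3·3z) = 14/z.
Thus |(-9z)/(3z + 14) + 3| < ε whenever z > 14/ε.
Take K = 14/ε. If z > K then |(-9z)/(3z + 14) + 3| < 14/z < ε.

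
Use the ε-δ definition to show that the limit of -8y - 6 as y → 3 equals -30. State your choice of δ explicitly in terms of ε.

δ = ε/8

Let ε > 0 be given. We need δ > 0 so that 0 < |y − 3| < δ implies |(-8y - 6) + 30| < ε.
|(-8y - 6) + 30| = |-8y + 24| = 8|y − 3|.
So 8|y − 3| < ε exactly when |y − 3| < ε/8.
Choosing δ = ε/8 gives |(-8y - 6) + 30| = 8|y − 3| < ε whenever |y − 3| < δ.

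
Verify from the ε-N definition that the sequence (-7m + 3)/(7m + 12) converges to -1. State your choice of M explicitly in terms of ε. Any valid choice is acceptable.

M = (15/7)/ε

Suppose ε > 0. For m ≥ 1, |(-7m + 3)/(7m + 12) + 1| = |105|/(7(7m + 12)) = 105/(7(7m + 12)).
Since 7m + 12 ≥ 7m for m ≥ 1, this is ≤ 105/(7·7m) = (15/7)/m.
So |(-7m + 3)/(7m + 12) + 1| < ε whenever m > (15/7)/ε.
Take M = (15/7)/ε. If m > M then |(-7m + 3)/(7m + 12) + 1| ≤ (15/7)/m < ε.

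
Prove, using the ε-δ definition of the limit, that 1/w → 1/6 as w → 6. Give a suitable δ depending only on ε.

Let ε > 0. We seek δ > 0 such that 0 < |w − 6| < δ implies |1/w − (1/6)| < ε.
|1/w − (1/6)| = |6 − w|/(6·|w|) = |w − 6|/(6|w|).
Restrict δ ≤ 3. Then |w − 6| < 3 gives |w| > 3, so 6|w| > 18.
Then |1/w − (1/6)| < |w − 6|/18, which is < ε when |w − 6| < 18ε.
Take δ = min(3, 18ε). Then 0 < |w − 6| < δ gives both |w − 6| < 3 and |w − 6| < 18ε, so |1/w − (1/6)| < ε.

δ = min(3, 18ε)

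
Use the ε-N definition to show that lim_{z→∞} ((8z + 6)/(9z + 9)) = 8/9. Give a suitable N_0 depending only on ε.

Let ε > 0 be given. We seek N_0 > 0 such that z > N_0 implies |(8z + 6)/(9z + 9) − (8/9)| < ε.
(8z + 6)/(9z + 9) − (8/9) = (9(8z + 6) − 8(9z + 9)) / (9(9z + 9)) = -18/(9(9z + 9)).
For z > 0 we have 9z + 9 > 9z, so |(8z + 6)/(9z + 9) − (8/9)| = 18/(9(9z + 9)) < 18/(9·9z) = (2/9)/z.
Thus |(8z + 6)/(9z + 9) − (8/9)| < ε whenever z > (2/9)/ε.
Take N_0 = (2/9)/ε. If z > N_0 then |(8z + 6)/(9z + 9) − (8/9)| < (2/9)/z < ε.

N_0 = (2/9)/ε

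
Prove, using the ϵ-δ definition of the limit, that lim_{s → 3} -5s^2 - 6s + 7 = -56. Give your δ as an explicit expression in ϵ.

Let ϵ > 0. We want δ > 0 such that 0 < |s − 3| < δ implies |(-5s^2 - 6s + 7) + 56| < ϵ.
(-5s^2 - 6s + 7) + 56 = -5s^2 - 6s + 63 = (s − 3)(-5s - 21).
So |(-5s^2 - 6s + 7) + 56| = |s − 3|·|-5s - 21|.
Assume first that |s − 3| < 1, so |s| < 4. Then |-5s - 21| ≤ 5·4 + 21 = 41.
Hence |(-5s^2 - 6s + 7) + 56| ≤ 41|s − 3| < ϵ provided |s − 3| < ϵ/41.
Choosing δ = min(1, ϵ/41) ensures both conditions, hence |(-5s^2 - 6s + 7) + 56| < ϵ.

δ = min(1, ϵ/41)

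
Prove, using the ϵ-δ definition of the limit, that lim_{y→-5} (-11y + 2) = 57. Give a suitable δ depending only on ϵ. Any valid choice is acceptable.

Let ϵ > 0 be given. We need δ > 0 so that 0 < |y + 5| < δ implies |(-11y + 2) − 57| < ϵ.
Since (-11y + 2) − 57 = -11(y + 5), we have |(-11y + 2) − 57| = 11|y + 5|.
So 11|y + 5| < ϵ exactly when |y + 5| < ϵ/11.
Take δ = ϵ/11. If 0 < |y + 5| < δ then |(-11y + 2) − 57| = 11|y + 5| < 11·(ϵ/11) = ϵ.

δ = ϵ/11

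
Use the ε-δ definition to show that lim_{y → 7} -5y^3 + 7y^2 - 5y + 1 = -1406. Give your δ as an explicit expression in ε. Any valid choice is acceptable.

Let ε > 0 be given. We want δ > 0 such that 0 < |y − 7| < δ implies |(-5y^3 + 7y^2 - 5y + 1) + 1406| < ε.
(-5y^3 + 7y^2 - 5y + 1) + 1406 = -5y^3 + 7y^2 - 5y + 1407 = (y − 7)(-5y^2 - 28y - 201).
So |(-5y^3 + 7y^2 - 5y + 1) + 1406| = |y − 7|·|-5y^2 - 28y - 201|.
Assume first that |y − 7| < 1, so |y| < 8. Then |-5y^2 - 28y - 201| ≤ 5·8^2 + 28·8 + 201 = 745.
Hence |(-5y^3 + 7y^2 - 5y + 1) + 1406| ≤ 745|y − 7| < ε provided |y − 7| < ε/745.
Take δ = min(1, ε/745). Then 0 < |y − 7| < δ gives both |y − 7| < 1 and |y − 7| < ε/745, so |(-5y^3 + 7y^2 - 5y + 1) + 1406| < ε.

δ = min(1, ε/745)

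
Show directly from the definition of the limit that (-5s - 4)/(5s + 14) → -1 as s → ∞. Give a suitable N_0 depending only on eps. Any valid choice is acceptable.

Fix eps > 0. We seek N_0 > 0 such that s > N_0 implies |(-5s - 4)/(5s + 14) + 1| < eps.
(-5s - 4)/(5s + 14) + 1 = (5(-5s - 4) − (-5)(5s + 14)) / (5(5s + 14)) = 50/(5(5s + 14)).
For s > 0 we have 5s + 14 > 5s, so |(-5s - 4)/(5s + 14) + 1| = 50/(5(5s + 14)) < 50/(5·5s) = 2/s.
Thus |(-5s - 4)/(5s + 14) + 1| < eps whenever s > 2/eps.
Take N_0 = 2/eps. If s > N_0 then |(-5s - 4)/(5s + 14) + 1| < 2/s < eps.

N_0 = 2/eps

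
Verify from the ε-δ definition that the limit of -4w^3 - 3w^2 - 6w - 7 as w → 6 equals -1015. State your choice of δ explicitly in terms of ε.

δ = min(1, ε/553)

Suppose ε > 0. We want δ > 0 such that 0 < |w − 6| < δ implies |(-4w^3 - 3w^2 - 6w - 7) + 1015| < ε.
(-4w^3 - 3w^2 - 6w - 7) + 1015 = -4w^3 - 3w^2 - 6w + 1008 = (w − 6)(-4w^2 - 27w - 168).
So |(-4w^3 - 3w^2 - 6w - 7) + 1015| = |w − 6|·|-4w^2 - 27w - 168|.
Assume first that |w − 6| < 1, so |w| < 7. Then |-4w^2 - 27w - 168| ≤ 4·7^2 + 27·7 + 168 = 553.
Hence |(-4w^3 - 3w^2 - 6w - 7) + 1015| ≤ 553|w − 6| < ε provided |w − 6| < ε/553.
Choosing δ = min(1, ε/553) ensures both conditions, hence |(-4w^3 - 3w^2 - 6w - 7) + 1015| < ε.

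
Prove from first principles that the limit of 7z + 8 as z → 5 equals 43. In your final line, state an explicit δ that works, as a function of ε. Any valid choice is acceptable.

Suppose ε > 0. We need δ > 0 so that 0 < |z − 5| < δ implies |(7z + 8) − 43| < ε.
Since (7z + 8) − 43 = 7(z − 5), we have |(7z + 8) − 43| = 7|z − 5|.
So 7|z − 5| < ε exactly when |z − 5| < ε/7.
Choosing δ = ε/7 gives |(7z + 8) − 43| = 7|z − 5| < ε whenever |z − 5| < δ.

δ = ε/7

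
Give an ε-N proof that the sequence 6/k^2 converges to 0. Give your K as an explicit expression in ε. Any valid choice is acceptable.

Suppose ε > 0. For k ≥ 1, |6/k^2 − 0| = 6/k^2.
6/k^2 < ε ⇔ k^2 > 6/ε ⇔ k > (6/ε)^{1/2}.
Take K = (6/ε)^{1/2}. Then k > K implies 6/k^2 < ε.

K = (6/ε)^{1/2}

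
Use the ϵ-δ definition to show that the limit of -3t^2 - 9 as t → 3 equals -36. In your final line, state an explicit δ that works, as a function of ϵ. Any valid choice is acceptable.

Let ϵ > 0 be given. We want δ > 0 such that 0 < |t − 3| < δ implies |(-3t^2 - 9) + 36| < ϵ.
(-3t^2 - 9) + 36 = -3t^2 + 27 = (t − 3)(-3t - 9).
So |(-3t^2 - 9) + 36| = |t − 3|·|-3t - 9|.
Require δ ≤ 1. Then |t − 3| < 1 gives |t| < 4, and by the triangle inequality |-3t - 9| ≤ 3·4 + 9 = 21.
Hence |(-3t^2 - 9) + 36| ≤ 21|t − 3| < ϵ provided |t − 3| < ϵ/21.
Take δ = min(1, ϵ/21). Then 0 < |t − 3| < δ gives both |t − 3| < 1 and |t − 3| < ϵ/21, so |(-3t^2 - 9) + 36| < ϵ.

δ = min(1, ϵ/21)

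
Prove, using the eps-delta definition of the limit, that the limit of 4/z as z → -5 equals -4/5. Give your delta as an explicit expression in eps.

delta = min(5/2, (25/8)eps)

Fix eps > 0. We seek delta > 0 such that 0 < |z + 5| < delta implies |4/z + 4/5| < eps.
|4/z + 4/5| = 4·|-5 − z|/(5·|z|) = 4|z + 5|/(5|z|).
Require delta ≤ 5/2 so that |z| > 5 − 5/2 = 5/2, hence 5|z| > 25/2.
Then |4/z + 4/5| < 4|z + 5|/(25/2), which is < eps when |z + 5| < (25/8)eps.
Take delta = min(5/2, (25/8)eps). Then 0 < |z + 5| < delta gives both |z + 5| < 5/2 and |z + 5| < (25/8)eps, so |4/z + 4/5| < eps.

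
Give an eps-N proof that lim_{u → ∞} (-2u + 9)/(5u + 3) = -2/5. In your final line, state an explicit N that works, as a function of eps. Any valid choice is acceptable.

Let eps > 0. We seek N > 0 such that u > N implies |(-2u + 9)/(5u + 3) + 2/5| < eps.
(-2u + 9)/(5u + 3) + 2/5 = (5(-2u + 9) − (-2)(5u + 3)) / (5(5u + 3)) = 51/(5(5u + 3)).
For u > 0 we have 5u + 3 > 5u, so |(-2u + 9)/(5u + 3) + 2/5| = 51/(5(5u + 3)) < 51/(5·5u) = (51/25)/u.
Thus |(-2u + 9)/(5u + 3) + 2/5| < eps whenever u > (51/25)/eps.
Take N = (51/25)/eps. If u > N then |(-2u + 9)/(5u + 3) + 2/5| < (51/25)/u < eps.

N = (51/25)/eps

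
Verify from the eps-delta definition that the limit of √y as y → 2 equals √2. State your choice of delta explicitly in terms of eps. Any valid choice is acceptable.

Fix eps > 0. We want delta > 0 such that 0 < |y − 2| < delta implies |√y − √2| < eps.
Rationalise: √y − √2 = (y − 2)/(√y + √2), so |√y − √2| = |y − 2|/(√y + √2).
Restrict delta ≤ 2 so that |y − 2| < 2 forces y > 0, and then √y + √2 > √2.
Hence |√y − √2| < |y − 2|/√2, which is < eps once |y − 2| < √2·eps.
Take delta = min(2, √2·eps). If 0 < |y − 2| < delta then y > 0 and |√y − √2| < |y − 2|/√2 < eps.

delta = min(2, √2·eps)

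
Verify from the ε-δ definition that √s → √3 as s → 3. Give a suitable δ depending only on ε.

δ = min(3, √3·ε)

Let ε > 0 be given. We want δ > 0 such that 0 < |s − 3| < δ implies |√s − √3| < ε.
Rationalise: √s − √3 = (s − 3)/(√s + √3), so |√s − √3| = |s − 3|/(√s + √3).
Restrict δ ≤ 3 so that |s − 3| < 3 forces s > 0, and then √s + √3 > √3.
Hence |√s − √3| < |s − 3|/√3, which is < ε once |s − 3| < √3·ε.
Take δ = min(3, √3·ε). If 0 < |s − 3| < δ then s > 0 and |√s − √3| < |s − 3|/√3 < ε.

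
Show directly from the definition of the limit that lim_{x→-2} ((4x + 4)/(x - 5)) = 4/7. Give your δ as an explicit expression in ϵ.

Fix ϵ > 0. We want δ > 0 with 0 < |x + 2| < δ ⇒ |(4x + 4)/(x - 5) − (4/7)| < ϵ.
Combining over a common denominator, (4x + 4)/(x - 5) − (4/7) = [(4x + 4)·(-7) − (-4)·(x - 5)] / [(-7)·(x - 5)] = -24(x + 2) / ((-7)(x - 5)).
So |(4x + 4)/(x - 5) − (4/7)| = 24|x + 2| / (7·|x − 5|).
Require δ ≤ 7/2, so |x − 5| ≥ |-7| − |x + 2| > 7 − 7/2 = 7/2.
Hence |(4x + 4)/(x - 5) − (4/7)| < 24|x + 2|/(7·(7/2)) = (48/49)|x + 2|, which is < ϵ once |x + 2| < (49/48)ϵ.
Take δ = min(7/2, (49/48)ϵ). Then 0 < |x + 2| < δ forces both bounds, so |(4x + 4)/(x - 5) − (4/7)| < ϵ.

δ = min(7/2, (49/48)ϵ)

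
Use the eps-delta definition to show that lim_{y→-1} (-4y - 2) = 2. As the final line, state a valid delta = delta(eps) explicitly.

Let eps > 0 be given. We need delta > 0 so that 0 < |y + 1| < delta implies |(-4y - 2) − 2| < eps.
Since (-4y - 2) − 2 = -4(y + 1), we have |(-4y - 2) − 2| = 4|y + 1|.
So 4|y + 1| < eps exactly when |y + 1| < eps/4.
Take delta = eps/4. If 0 < |y + 1| < delta then |(-4y - 2) − 2| = 4|y + 1| < 4·(eps/4) = eps.

delta = eps/4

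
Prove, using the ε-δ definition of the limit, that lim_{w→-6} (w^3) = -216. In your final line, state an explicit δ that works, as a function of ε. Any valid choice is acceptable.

δ = min(1, ε/127)

Let ε > 0. We seek δ > 0 with 0 < |w + 6| < δ ⇒ |w^3 + 216| < ε.
Factor: w^3 + 216 = (w + 6)(w^2 - 6w + 36), so |w^3 + 216| = |w + 6|·|w^2 - 6w + 36|.
Restrict δ ≤ 1. Then |w + 6| < 1 gives |w| < 7, so by the triangle inequality |w^2 - 6w + 36| ≤ 7^2 + 6·7 + 36 = 127.
Hence |w^3 + 216| ≤ 127|w + 6|, which is < ε once |w + 6| < ε/127.
Take δ = min(1, ε/127). If 0 < |w + 6| < δ then both bounds hold and |w^3 + 216| ≤ 127|w + 6| < 127·(ε/127) = ε.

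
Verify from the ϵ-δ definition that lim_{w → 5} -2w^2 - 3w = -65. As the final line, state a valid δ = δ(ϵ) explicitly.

δ = min(2, ϵ/27)

Fix ϵ > 0. We want δ > 0 such that 0 < |w − 5| < δ implies |(-2w^2 - 3w) + 65| < ϵ.
(-2w^2 - 3w) + 65 = -2w^2 - 3w + 65 = (w − 5)(-2w - 13).
So |(-2w^2 - 3w) + 65| = |w − 5|·|-2w - 13|.
Require δ ≤ 2. Then |w − 5| < 2 gives |w| < 7, and by the triangle inequality |-2w - 13| ≤ 2·7 + 13 = 27.
Hence |(-2w^2 - 3w) + 65| ≤ 27|w − 5| < ϵ provided |w − 5| < ϵ/27.
Choosing δ = min(2, ϵ/27) ensures both conditions, hence |(-2w^2 - 3w) + 65| < ϵ.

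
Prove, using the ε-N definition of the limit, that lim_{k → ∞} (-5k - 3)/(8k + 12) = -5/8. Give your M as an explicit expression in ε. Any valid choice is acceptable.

Suppose ε > 0. For k ≥ 1, |(-5k - 3)/(8k + 12) + 5/8| = |36|/(8(8k + 12)) = 36/(8(8k + 12)).
Since 8k + 12 ≥ 8k for k ≥ 1, this is ≤ 36/(8·8k) = (9/16)/k.
So |(-5k - 3)/(8k + 12) + 5/8| < ε whenever k > (9/16)/ε.
Take M = (9/16)/ε. If k > M then |(-5k - 3)/(8k + 12) + 5/8| ≤ (9/16)/k < ε.

M = (9/16)/ε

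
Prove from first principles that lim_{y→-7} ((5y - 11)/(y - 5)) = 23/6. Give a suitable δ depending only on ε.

δ = min(6, (36/7)ε)

Let ε > 0. We want δ > 0 with 0 < |y + 7| < δ ⇒ |(5y - 11)/(y - 5) − (23/6)| < ε.
Combining over a common denominator, (5y - 11)/(y - 5) − (23/6) = [(5y - 11)·(-12) − (-46)·(y - 5)] / [(-12)·(y - 5)] = -14(y + 7) / ((-12)(y - 5)).
So |(5y - 11)/(y - 5) − (23/6)| = 14|y + 7| / (12·|y − 5|).
Restrict δ ≤ 6. Then |y + 7| < 6 gives |y − 5| = |(y + 7) + (-12)| ≥ 12 − 6 = 6.
Hence |(5y - 11)/(y - 5) − (23/6)| < 14|y + 7|/(12·6) = (7/36)|y + 7|, which is < ε once |y + 7| < (36/7)ε.
Take δ = min(6, (36/7)ε). Then 0 < |y + 7| < δ forces both bounds, so |(5y - 11)/(y - 5) − (23/6)| < ε.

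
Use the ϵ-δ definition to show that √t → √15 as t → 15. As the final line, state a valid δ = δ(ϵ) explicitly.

δ = min(15, √15·ϵ)

Suppose ϵ > 0. We want δ > 0 such that 0 < |t − 15| < δ implies |√t − √15| < ϵ.
Multiplying by the conjugate, |√t − √15| = |t − 15|/(√t + √15).
Restrict δ ≤ 15 so that |t − 15| < 15 forces t > 0, and then √t + √15 > √15.
Hence |√t − √15| < |t − 15|/√15, which is < ϵ once |t − 15| < √15·ϵ.
Take δ = min(15, √15·ϵ). If 0 < |t − 15| < δ then t > 0 and |√t − √15| < |t − 15|/√15 < ϵ.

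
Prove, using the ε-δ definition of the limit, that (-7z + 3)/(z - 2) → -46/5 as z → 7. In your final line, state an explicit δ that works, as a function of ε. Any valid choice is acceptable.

δ = min(5/2, (25/22)ε)

Let ε > 0. We want δ > 0 with 0 < |z − 7| < δ ⇒ |(-7z + 3)/(z - 2) + 46/5| < ε.
Combining over a common denominator, (-7z + 3)/(z - 2) + 46/5 = [(-7z + 3)·5 − (-46)·(z - 2)] / [5·(z - 2)] = 11(z − 7) / (5(z - 2)).
So |(-7z + 3)/(z - 2) + 46/5| = 11|z − 7| / (5·|z − 2|).
Restrict δ ≤ 5/2. Then |z − 7| < 5/2 gives |z − 2| = |(z − 7) + 5| ≥ 5 − 5/2 = 5/2.
Hence |(-7z + 3)/(z - 2) + 46/5| < 11|z − 7|/(5·(5/2)) = (22/25)|z − 7|, which is < ε once |z − 7| < (25/22)ε.
Take δ = min(5/2, (25/22)ε). Then 0 < |z − 7| < δ forces both bounds, so |(-7z + 3)/(z - 2) + 46/5| < ε.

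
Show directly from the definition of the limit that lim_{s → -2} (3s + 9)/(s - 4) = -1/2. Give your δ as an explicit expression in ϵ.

Fix ϵ > 0. We want δ > 0 with 0 < |s + 2| < δ ⇒ |(3s + 9)/(s - 4) + 1/2| < ϵ.
Combining over a common denominator, (3s + 9)/(s - 4) + 1/2 = [(3s + 9)·(-6) − 3·(s - 4)] / [(-6)·(s - 4)] = -21(s + 2) / ((-6)(s - 4)).
So |(3s + 9)/(s - 4) + 1/2| = 21|s + 2| / (6·|s − 4|).
Restrict δ ≤ 3. Then |s + 2| < 3 gives |s − 4| = |(s + 2) + (-6)| ≥ 6 − 3 = 3.
Hence |(3s + 9)/(s - 4) + 1/2| < 21|s + 2|/(6·3) = (7/6)|s + 2|, which is < ϵ once |s + 2| < (6/7)ϵ.
Take δ = min(3, (6/7)ϵ). Then 0 < |s + 2| < δ forces both bounds, so |(3s + 9)/(s - 4) + 1/2| < ϵ.

δ = min(3, (6/7)ϵ)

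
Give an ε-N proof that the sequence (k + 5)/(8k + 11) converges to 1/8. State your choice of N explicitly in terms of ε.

Suppose ε > 0. For k ≥ 1, |(k + 5)/(8k + 11) − (1/8)| = |29|/(8(8k + 11)) = 29/(8(8k + 11)).
Since 8k + 11 ≥ 8k for k ≥ 1, this is ≤ 29/(8·8k) = (29/64)/k.
So |(k + 5)/(8k + 11) − (1/8)| < ε whenever k > (29/64)/ε.
Take N = (29/64)/ε. If k > N then |(k + 5)/(8k + 11) − (1/8)| ≤ (29/64)/k < ε.

N = (29/64)/ε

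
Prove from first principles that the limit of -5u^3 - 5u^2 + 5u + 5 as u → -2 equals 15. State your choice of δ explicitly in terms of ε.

Let ε > 0 be given. We want δ > 0 such that 0 < |u + 2| < δ implies |(-5u^3 - 5u^2 + 5u + 5) − 15| < ε.
(-5u^3 - 5u^2 + 5u + 5) − 15 = -5u^3 - 5u^2 + 5u - 10 = (u + 2)(-5u^2 + 5u - 5).
So |(-5u^3 - 5u^2 + 5u + 5) − 15| = |u + 2|·|-5u^2 + 5u - 5|.
Require δ ≤ 1. Then |u + 2| < 1 gives |u| < 3, and by the triangle inequality |-5u^2 + 5u - 5| ≤ 5·3^2 + 5·3 + 5 = 65.
Hence |(-5u^3 - 5u^2 + 5u + 5) − 15| ≤ 65|u + 2| < ε provided |u + 2| < ε/65.
Take δ = min(1, ε/65). Then 0 < |u + 2| < δ gives both |u + 2| < 1 and |u + 2| < ε/65, so |(-5u^3 - 5u^2 + 5u + 5) − 15| < ε.

δ = min(1, ε/65)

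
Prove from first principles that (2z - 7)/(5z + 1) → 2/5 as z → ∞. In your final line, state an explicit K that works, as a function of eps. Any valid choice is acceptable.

K = (37/25)/eps

Let eps > 0 be given. We seek K > 0 such that z > K implies |(2z - 7)/(5z + 1) − (2/5)| < eps.
(2z - 7)/(5z + 1) − (2/5) = (5(2z - 7) − 2(5z + 1)) / (5(5z + 1)) = -37/(5(5z + 1)).
For z > 0 we have 5z + 1 > 5z, so |(2z - 7)/(5z + 1) − (2/5)| = 37/(5(5z + 1)) < 37/(5·5z) = (37/25)/z.
Thus |(2z - 7)/(5z + 1) − (2/5)| < eps whenever z > (37/25)/eps.
Take K = (37/25)/eps. If z > K then |(2z - 7)/(5z + 1) − (2/5)| < (37/25)/z < eps.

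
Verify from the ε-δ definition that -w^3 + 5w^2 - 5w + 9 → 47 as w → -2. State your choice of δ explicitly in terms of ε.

Fix ε > 0. We want δ > 0 such that 0 < |w + 2| < δ implies |(-w^3 + 5w^2 - 5w + 9) − 47| < ε.
(-w^3 + 5w^2 - 5w + 9) − 47 = -w^3 + 5w^2 - 5w - 38 = (w + 2)(-w^2 + 7w - 19).
So |(-w^3 + 5w^2 - 5w + 9) − 47| = |w + 2|·|-w^2 + 7w - 19|.
Assume first that |w + 2| < 2, so |w| < 4. Then |-w^2 + 7w - 19| ≤ 4^2 + 7·4 + 19 = 63.
Hence |(-w^3 + 5w^2 - 5w + 9) − 47| ≤ 63|w + 2| < ε provided |w + 2| < ε/63.
Take δ = min(2, ε/63). Then 0 < |w + 2| < δ gives both |w + 2| < 2 and |w + 2| < ε/63, so |(-w^3 + 5w^2 - 5w + 9) − 47| < ε.

δ = min(2, ε/63)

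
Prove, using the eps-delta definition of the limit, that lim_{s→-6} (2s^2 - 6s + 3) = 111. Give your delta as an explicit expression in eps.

delta = min(1, eps/32)

Fix eps > 0. We want delta > 0 such that 0 < |s + 6| < delta implies |(2s^2 - 6s + 3) − 111| < eps.
(2s^2 - 6s + 3) − 111 = 2s^2 - 6s - 108 = (s + 6)(2s - 18).
So |(2s^2 - 6s + 3) − 111| = |s + 6|·|2s - 18|.
Assume first that |s + 6| < 1, so |s| < 7. Then |2s - 18| ≤ 2·7 + 18 = 32.
Hence |(2s^2 - 6s + 3) − 111| ≤ 32|s + 6| < eps provided |s + 6| < eps/32.
Choosing delta = min(1, eps/32) ensures both conditions, hence |(2s^2 - 6s + 3) − 111| < eps.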